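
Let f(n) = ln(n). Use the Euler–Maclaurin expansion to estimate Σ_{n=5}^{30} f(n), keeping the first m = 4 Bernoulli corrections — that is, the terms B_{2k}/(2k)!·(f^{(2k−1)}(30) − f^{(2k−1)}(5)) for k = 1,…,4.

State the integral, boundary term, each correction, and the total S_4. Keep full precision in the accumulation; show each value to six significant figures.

Integral: ∫_5^30 ln(x) dx = 68.9887.
Endpoint term: (f(5) + f(30))/2 = (1.60944 + 3.40120)/2 = 2.50532.
Running total after boundary: 71.4940.
k=1: B_{2}/(2)! × [f^{(1)}(30) − f^{(1)}(5)] = 1/12 × (0.0333333 − 0.200000) = -0.0138889.
After k=1: 71.4802.
k=2: B_{4}/(4)! × [f^{(3)}(30) − f^{(3)}(5)] = −1/720 × (7.40741e-05 − 0.0160000) = 2.21193e-05.
After k=2: 71.4802.
k=3: B_{6}/(6)! × [f^{(5)}(30) − f^{(5)}(5)] = 1/30240 × (9.87654e-07 − 0.00768000) = -2.53936e-07.
After k=3: 71.4802.
k=4: B_{8}/(8)! × [f^{(7)}(30) − f^{(7)}(5)] = −1/1209600 × (3.29218e-08 − 0.00921600) = 7.61902e-09.

S_4 ≈ 71.4802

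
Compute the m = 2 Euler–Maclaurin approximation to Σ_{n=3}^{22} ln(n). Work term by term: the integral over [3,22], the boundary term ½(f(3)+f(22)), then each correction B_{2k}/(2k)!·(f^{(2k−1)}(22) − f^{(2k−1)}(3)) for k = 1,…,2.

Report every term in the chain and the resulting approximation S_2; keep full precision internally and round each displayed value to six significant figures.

The integral term ∫_3^22 ln(x) dx = 45.7071.
Boundary: ½(f(3) + f(22)) = ½(1.09861 + 3.09104) = 2.09483.
Running total after boundary: 47.8019.
k=1: B_{2}/(2)! × [f^{(1)}(22) − f^{(1)}(3)] = 1/12 × (0.0454545 − 0.333333) = -0.0239899.
Running total after k=1: 47.7779.
k=2: B_{4}/(4)! × [f^{(3)}(22) − f^{(3)}(3)] = −1/720 × (0.000187829 − 0.0740741) = 0.000102620.

S_2 ≈ 47.7780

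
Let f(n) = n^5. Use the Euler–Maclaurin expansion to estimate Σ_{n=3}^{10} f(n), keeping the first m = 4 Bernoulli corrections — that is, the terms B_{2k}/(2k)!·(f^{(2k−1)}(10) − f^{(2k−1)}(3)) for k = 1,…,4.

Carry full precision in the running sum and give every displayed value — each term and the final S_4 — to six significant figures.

∫_3^10 x^5 dx evaluates to 166545.
½[f(3) + f(10)] = ½[243.000 + 100000] = 50121.5.
Running total after boundary: 216667.
k=1: B_{2}/(2)! × [f^{(1)}(10) − f^{(1)}(3)] = 1/12 × (50000.0 − 405.000) = 4132.92.
After k=1: 220800.
k=2: B_{4}/(4)! × [f^{(3)}(10) − f^{(3)}(3)] = −1/720 × (6000.00 − 540.000) = -7.58333.
After k=2: 220792.
k=3: B_{6}/(6)! × [f^{(5)}(10) − f^{(5)}(3)] = 1/30240 × (120.000 − 120.000) = 0.00000.
After k=3: 220792.
k=4: B_{8}/(8)! × [f^{(7)}(10) − f^{(7)}(3)] = −1/1209600 × (0.00000 − 0.00000) = 0.00000.

S_4 ≈ 220792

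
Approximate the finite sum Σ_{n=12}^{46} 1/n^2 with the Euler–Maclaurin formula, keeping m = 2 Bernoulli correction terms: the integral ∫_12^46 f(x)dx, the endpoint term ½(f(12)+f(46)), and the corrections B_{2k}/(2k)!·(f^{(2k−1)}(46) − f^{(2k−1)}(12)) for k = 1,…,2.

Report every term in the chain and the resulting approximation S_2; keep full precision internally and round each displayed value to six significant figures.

S_2 ≈ 0.0653973

Integral: ∫_12^46 1/x^2 dx = 0.0615942.
Endpoint term: (f(12) + f(46))/2 = (0.00694444 + 0.000472590)/2 = 0.00370852.
So far: 0.0653027.
Order-1 term: 1/12 · (-2.05474e-05 − (-0.00115741)) = 9.47383e-05.
Running total after k=1: 0.0653975.
Order-2 term: −1/720 · (-1.16526e-07 − (-9.64506e-05)) = -1.33797e-07.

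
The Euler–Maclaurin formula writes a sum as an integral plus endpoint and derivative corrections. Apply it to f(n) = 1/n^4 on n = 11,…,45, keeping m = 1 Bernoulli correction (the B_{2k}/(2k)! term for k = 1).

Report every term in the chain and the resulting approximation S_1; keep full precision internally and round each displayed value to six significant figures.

∫_11^45 1/x^4 dx evaluates to 0.000246780.
Endpoint term: (f(11) + f(45))/2 = (6.83013e-05 + 2.43865e-07)/2 = 3.42726e-05.
Running total after boundary: 0.000281053.
k=1: B_{2}/(2)! × [f^{(1)}(45) − f^{(1)}(11)] = 1/12 × (-2.16769e-08 − (-2.48369e-05)) = 2.06793e-06.

S_1 ≈ 0.000283121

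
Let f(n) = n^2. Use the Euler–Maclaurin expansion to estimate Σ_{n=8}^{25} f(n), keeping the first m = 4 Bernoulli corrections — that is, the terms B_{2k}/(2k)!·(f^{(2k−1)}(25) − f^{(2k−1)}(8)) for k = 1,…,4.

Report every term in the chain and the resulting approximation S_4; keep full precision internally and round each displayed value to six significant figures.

S_4 ≈ 5385.00

∫_8^25 x^2 dx evaluates to 5037.67.
Endpoint term: (f(8) + f(25))/2 = (64.0000 + 625.000)/2 = 344.500.
So far: 5382.17.
Order-1 term: 1/12 · (50.0000 − 16.0000) = 2.83333.
After k=1: 5385.00.
Order-2 term: −1/720 · (0.00000 − 0.00000) = 0.00000.
After k=2: 5385.00.
Order-3 term: 1/30240 · (0.00000 − 0.00000) = 0.00000.
After k=3: 5385.00.
Order-4 term: −1/1209600 · (0.00000 − 0.00000) = 0.00000.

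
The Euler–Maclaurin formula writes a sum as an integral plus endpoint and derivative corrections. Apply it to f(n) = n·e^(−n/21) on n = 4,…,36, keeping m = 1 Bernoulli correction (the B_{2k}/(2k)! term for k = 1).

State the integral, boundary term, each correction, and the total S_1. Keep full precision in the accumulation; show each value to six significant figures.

The integral term ∫_4^36 x·e^(−x/21) dx = 218.376.
½[f(4) + f(36)] = ½[3.30626 + 6.48332] = 4.89479.
Running total after boundary: 223.271.
Order-1 term: 1/12 · (-0.128637 − 0.669124) = -0.0664801.

S_1 ≈ 223.205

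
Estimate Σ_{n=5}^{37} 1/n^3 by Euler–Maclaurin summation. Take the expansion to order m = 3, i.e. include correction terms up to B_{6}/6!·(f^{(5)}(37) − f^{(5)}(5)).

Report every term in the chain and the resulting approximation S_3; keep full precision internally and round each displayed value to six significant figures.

∫_5^37 1/x^3 dx evaluates to 0.0196348.
Boundary: ½(f(5) + f(37)) = ½(0.00800000 + 1.97422e-05) = 0.00400987.
Running total after boundary: 0.0236446.
k=1: B_{2}/(2)! × [f^{(1)}(37) − f^{(1)}(5)] = 1/12 × (-1.60072e-06 − (-0.00480000)) = 0.000399867.
Running total after k=1: 0.0240445.
k=2: B_{4}/(4)! × [f^{(3)}(37) − f^{(3)}(5)] = −1/720 × (-2.33852e-08 − (-0.00384000)) = -5.33330e-06.
Running total after k=2: 0.0240392.
k=3: B_{6}/(6)! × [f^{(5)}(37) − f^{(5)}(5)] = 1/30240 × (-7.17442e-10 − (-0.00645120)) = 2.13333e-07.

S_3 ≈ 0.0240394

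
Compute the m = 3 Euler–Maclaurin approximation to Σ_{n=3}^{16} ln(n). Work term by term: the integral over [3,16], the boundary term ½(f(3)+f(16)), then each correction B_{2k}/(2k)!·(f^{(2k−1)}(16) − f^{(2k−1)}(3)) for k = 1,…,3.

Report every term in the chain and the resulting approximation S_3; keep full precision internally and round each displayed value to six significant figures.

S_3 ≈ 29.9787

The integral term ∫_3^16 ln(x) dx = 28.0656.
½[f(3) + f(16)] = ½[1.09861 + 2.77259] = 1.93560.
So far: 30.0012.
Correction k=1: B_{2}/2! · (f^{(1)}(16) − f^{(1)}(3)) = 1/12 · (0.0625000 − 0.333333) = -0.0225694.
Partial sum through k=1: 29.9786.
Correction k=2: B_{4}/4! · (f^{(3)}(16) − f^{(3)}(3)) = −1/720 · (0.000488281 − 0.0740741) = 0.000102202.
Partial sum through k=2: 29.9787.
Correction k=3: B_{6}/6! · (f^{(5)}(16) − f^{(5)}(3)) = 1/30240 · (2.28882e-05 − 0.0987654) = -3.26530e-06.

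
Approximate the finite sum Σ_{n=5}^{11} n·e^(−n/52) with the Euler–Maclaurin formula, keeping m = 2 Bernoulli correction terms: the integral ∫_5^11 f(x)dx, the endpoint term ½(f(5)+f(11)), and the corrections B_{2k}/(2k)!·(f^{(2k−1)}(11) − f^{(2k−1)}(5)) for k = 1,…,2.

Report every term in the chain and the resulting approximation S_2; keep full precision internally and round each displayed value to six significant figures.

∫_5^11 x·e^(−x/52) dx evaluates to 40.8813.
½[f(5) + f(11)] = ½[4.54162 + 8.90272] = 6.72217.
So far: 47.6035.
Order-1 term: 1/12 · (0.638132 − 0.820985) = -0.0152378.
Running total after k=1: 47.5883.
Order-2 term: −1/720 · (0.000834618 − 0.000975456) = 1.95608e-07.

S_2 ≈ 47.5883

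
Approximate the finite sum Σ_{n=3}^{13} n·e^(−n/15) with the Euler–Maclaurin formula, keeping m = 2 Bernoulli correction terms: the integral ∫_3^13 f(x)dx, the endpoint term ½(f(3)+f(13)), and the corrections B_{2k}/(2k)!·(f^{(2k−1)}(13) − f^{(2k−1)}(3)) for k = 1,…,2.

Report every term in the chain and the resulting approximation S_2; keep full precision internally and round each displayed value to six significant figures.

S_2 ≈ 48.4206

The integral term ∫_3^13 x·e^(−x/15) dx = 44.5101.
Endpoint term: (f(3) + f(13))/2 = (2.45619 + 5.46455)/2 = 3.96037.
Running total after boundary: 48.4705.
k=1: B_{2}/(2)! × [f^{(1)}(13) − f^{(1)}(3)] = 1/12 × (0.0560467 − 0.654985) = -0.0499115.
After k=1: 48.4206.
k=2: B_{4}/(4)! × [f^{(3)}(13) − f^{(3)}(3)] = −1/720 × (0.00398554 − 0.0101886) = 8.61542e-06.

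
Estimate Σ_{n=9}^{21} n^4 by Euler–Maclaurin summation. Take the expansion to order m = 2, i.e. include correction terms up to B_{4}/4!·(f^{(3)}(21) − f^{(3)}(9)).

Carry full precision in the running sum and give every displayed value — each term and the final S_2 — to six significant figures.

∫_9^21 x^4 dx evaluates to 805010.
Boundary: ½(f(9) + f(21)) = ½(6561.00 + 194481) = 100521.
Integral + boundary = 905531.
k=1: B_{2}/(2)! × [f^{(1)}(21) − f^{(1)}(9)] = 1/12 × (37044.0 − 2916.00) = 2844.00.
After k=1: 908375.
k=2: B_{4}/(4)! × [f^{(3)}(21) − f^{(3)}(9)] = −1/720 × (504.000 − 216.000) = -0.400000.

S_2 ≈ 908375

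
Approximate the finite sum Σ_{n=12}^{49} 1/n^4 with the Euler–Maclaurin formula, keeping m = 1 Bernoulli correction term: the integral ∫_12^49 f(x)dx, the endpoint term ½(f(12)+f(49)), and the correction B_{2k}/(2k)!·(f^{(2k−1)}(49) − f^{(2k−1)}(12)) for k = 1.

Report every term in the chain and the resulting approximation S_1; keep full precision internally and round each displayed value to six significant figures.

S_1 ≈ 0.000215606

Integral: ∫_12^49 1/x^4 dx = 0.000190068.
Boundary: ½(f(12) + f(49)) = ½(4.82253e-05 + 1.73467e-07) = 2.41994e-05.
Running total after boundary: 0.000214267.
Correction k=1: B_{2}/2! · (f^{(1)}(49) − f^{(1)}(12)) = 1/12 · (-1.41605e-08 − (-1.60751e-05)) = 1.33841e-06.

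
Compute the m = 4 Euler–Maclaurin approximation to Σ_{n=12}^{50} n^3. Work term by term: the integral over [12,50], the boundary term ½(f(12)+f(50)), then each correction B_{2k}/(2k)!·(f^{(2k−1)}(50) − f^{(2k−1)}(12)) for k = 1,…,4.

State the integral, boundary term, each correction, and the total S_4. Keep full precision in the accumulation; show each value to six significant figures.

S_4 ≈ 1.62127e+06

∫_12^50 x^3 dx evaluates to 1.55732e+06.
Endpoint term: (f(12) + f(50))/2 = (1728.00 + 125000)/2 = 63364.0.
So far: 1.62068e+06.
Order-1 term: 1/12 · (7500.00 − 432.000) = 589.000.
After k=1: 1.62127e+06.
Order-2 term: −1/720 · (6.00000 − 6.00000) = 0.00000.
After k=2: 1.62127e+06.
Order-3 term: 1/30240 · (0.00000 − 0.00000) = 0.00000.
After k=3: 1.62127e+06.
Order-4 term: −1/1209600 · (0.00000 − 0.00000) = 0.00000.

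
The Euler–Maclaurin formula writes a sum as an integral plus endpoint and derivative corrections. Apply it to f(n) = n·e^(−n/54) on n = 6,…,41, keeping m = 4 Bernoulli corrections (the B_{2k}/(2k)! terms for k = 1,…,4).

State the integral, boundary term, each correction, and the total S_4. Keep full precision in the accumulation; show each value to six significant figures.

S_4 ≈ 510.595

Integral: ∫_6^41 x·e^(−x/54) dx = 498.373.
Endpoint term: (f(6) + f(41))/2 = (5.36904 + 19.1885)/2 = 12.2788.
So far: 510.652.
Order-1 term: 1/12 · (0.112670 − 0.795413) = -0.0568952.
Running total after k=1: 510.595.
Order-2 term: −1/720 · (0.000359635 − 0.000886520) = 7.31784e-07.
Running total after k=2: 510.595.
Order-3 term: 1/30240 · (2.33413e-07 − 5.14494e-07) = -9.29501e-12.
Running total after k=3: 510.595.
Order-4 term: −1/1209600 · (1.17796e-10 − 2.48617e-10) = 1.08152e-16.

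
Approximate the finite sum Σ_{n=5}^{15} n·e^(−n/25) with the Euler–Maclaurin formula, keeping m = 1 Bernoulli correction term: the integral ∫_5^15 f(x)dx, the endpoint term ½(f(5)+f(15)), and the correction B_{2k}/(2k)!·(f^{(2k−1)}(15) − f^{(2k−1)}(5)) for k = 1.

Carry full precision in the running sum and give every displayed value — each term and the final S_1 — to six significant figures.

S_1 ≈ 71.3631

∫_5^15 x·e^(−x/25) dx evaluates to 65.2364.
Endpoint term: (f(5) + f(15))/2 = (4.09365 + 8.23217)/2 = 6.16291.
So far: 71.3993.
Correction k=1: B_{2}/2! · (f^{(1)}(15) − f^{(1)}(5)) = 1/12 · (0.219525 − 0.654985) = -0.0362883.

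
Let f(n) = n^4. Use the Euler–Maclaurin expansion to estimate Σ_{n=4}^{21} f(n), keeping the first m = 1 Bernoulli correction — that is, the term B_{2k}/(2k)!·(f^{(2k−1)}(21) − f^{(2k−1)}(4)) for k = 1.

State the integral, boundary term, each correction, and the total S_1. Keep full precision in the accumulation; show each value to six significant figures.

S_1 ≈ 917050

The integral term ∫_4^21 x^4 dx = 816615.
Boundary: ½(f(4) + f(21)) = ½(256.000 + 194481) = 97368.5.
Running total after boundary: 913984.
Order-1 term: 1/12 · (37044.0 − 256.000) = 3065.67.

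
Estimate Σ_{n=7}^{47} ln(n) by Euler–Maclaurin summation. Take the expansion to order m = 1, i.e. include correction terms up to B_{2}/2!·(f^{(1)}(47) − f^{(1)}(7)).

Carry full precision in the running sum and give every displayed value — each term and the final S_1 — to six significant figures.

∫_7^47 ln(x) dx evaluates to 127.336.
½[f(7) + f(47)] = ½[1.94591 + 3.85015] = 2.89803.
Running total after boundary: 130.234.
Correction k=1: B_{2}/2! · (f^{(1)}(47) − f^{(1)}(7)) = 1/12 · (0.0212766 − 0.142857) = -0.0101317.

S_1 ≈ 130.223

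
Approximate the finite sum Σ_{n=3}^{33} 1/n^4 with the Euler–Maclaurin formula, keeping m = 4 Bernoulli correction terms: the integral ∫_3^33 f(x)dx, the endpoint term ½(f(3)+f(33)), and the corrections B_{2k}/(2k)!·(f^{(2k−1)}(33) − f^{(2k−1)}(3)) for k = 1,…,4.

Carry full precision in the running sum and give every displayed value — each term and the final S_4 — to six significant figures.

∫_3^33 1/x^4 dx evaluates to 0.0123364.
Boundary: ½(f(3) + f(33)) = ½(0.0123457 + 8.43226e-07) = 0.00617326.
So far: 0.0185097.
Order-1 term: 1/12 · (-1.02209e-07 − (-0.0164609)) = 0.00137173.
After k=1: 0.0198814.
Order-2 term: −1/720 · (-2.81568e-09 − (-0.0548697)) = -7.62079e-05.
After k=2: 0.0198052.
Order-3 term: 1/30240 · (-1.44792e-10 − (-0.341411)) = 1.12901e-05.
After k=3: 0.0198165.
Order-4 term: −1/1209600 · (-1.19663e-11 − (-3.41411)) = -2.82251e-06.

S_4 ≈ 0.0198137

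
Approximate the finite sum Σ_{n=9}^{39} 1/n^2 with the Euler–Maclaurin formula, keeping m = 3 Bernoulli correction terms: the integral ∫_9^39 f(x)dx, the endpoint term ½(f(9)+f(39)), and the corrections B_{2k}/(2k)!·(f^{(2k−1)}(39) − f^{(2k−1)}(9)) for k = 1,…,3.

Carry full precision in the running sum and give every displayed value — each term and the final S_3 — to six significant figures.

∫_9^39 1/x^2 dx evaluates to 0.0854701.
Boundary: ½(f(9) + f(39)) = ½(0.0123457 + 0.000657462) = 0.00650157.
Integral + boundary = 0.0919717.
Correction k=1: B_{2}/2! · (f^{(1)}(39) − f^{(1)}(9)) = 1/12 · (-3.37160e-05 − (-0.00274348)) = 0.000225814.
After k=1: 0.0921975.
Correction k=2: B_{4}/4! · (f^{(3)}(39) − f^{(3)}(9)) = −1/720 · (-2.66004e-07 − (-0.000406442)) = -5.64133e-07.
After k=2: 0.0921969.
Correction k=3: B_{6}/6! · (f^{(5)}(39) − f^{(5)}(9)) = 1/30240 · (-5.24663e-09 − (-0.000150534)) = 4.97781e-09.

S_3 ≈ 0.0921969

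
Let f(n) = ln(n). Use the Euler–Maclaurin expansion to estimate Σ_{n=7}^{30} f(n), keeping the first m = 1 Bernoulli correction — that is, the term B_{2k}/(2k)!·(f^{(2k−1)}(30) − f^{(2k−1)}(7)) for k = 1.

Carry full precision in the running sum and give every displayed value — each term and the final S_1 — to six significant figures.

S_1 ≈ 68.0790

Integral: ∫_7^30 ln(x) dx = 65.4146.
Boundary: ½(f(7) + f(30)) = ½(1.94591 + 3.40120) = 2.67355.
So far: 68.0881.
k=1: B_{2}/(2)! × [f^{(1)}(30) − f^{(1)}(7)] = 1/12 × (0.0333333 − 0.142857) = -0.00912698.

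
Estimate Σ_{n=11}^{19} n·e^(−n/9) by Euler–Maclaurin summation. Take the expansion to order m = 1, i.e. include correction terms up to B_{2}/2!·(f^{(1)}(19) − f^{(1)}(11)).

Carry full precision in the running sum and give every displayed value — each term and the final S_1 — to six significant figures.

S_1 ≈ 25.2703

∫_11^19 x·e^(−x/9) dx evaluates to 22.5054.
½[f(11) + f(19)] = ½[3.24032 + 2.30096] = 2.77064.
Running total after boundary: 25.2761.
Order-1 term: 1/12 · (-0.134559 − (-0.0654611)) = -0.00575818.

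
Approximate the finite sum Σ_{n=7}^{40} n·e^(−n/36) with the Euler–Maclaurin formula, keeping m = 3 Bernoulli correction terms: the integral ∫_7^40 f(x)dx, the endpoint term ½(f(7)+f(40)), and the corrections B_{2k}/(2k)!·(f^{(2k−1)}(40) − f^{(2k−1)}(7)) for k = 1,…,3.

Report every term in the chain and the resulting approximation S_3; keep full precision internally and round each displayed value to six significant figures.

S_3 ≈ 383.191

∫_7^40 x·e^(−x/36) dx evaluates to 373.784.
½[f(7) + f(40)] = ½[5.76304 + 13.1677] = 9.46538.
Integral + boundary = 383.249.
k=1: B_{2}/(2)! × [f^{(1)}(40) − f^{(1)}(7)] = 1/12 × (-0.0365770 − 0.663207) = -0.0583154.
After k=1: 383.191.
k=2: B_{4}/(4)! × [f^{(3)}(40) − f^{(3)}(7)] = −1/720 × (0.000479791 − 0.00178225) = 1.80897e-06.
After k=2: 383.191.
k=3: B_{6}/(6)! × [f^{(5)}(40) − f^{(5)}(7)] = 1/30240 × (7.62195e-07 − 2.35552e-06) = -5.26894e-11.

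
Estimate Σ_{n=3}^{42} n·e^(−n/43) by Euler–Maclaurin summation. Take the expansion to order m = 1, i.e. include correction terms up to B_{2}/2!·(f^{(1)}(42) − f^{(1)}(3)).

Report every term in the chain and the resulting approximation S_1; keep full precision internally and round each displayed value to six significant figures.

S_1 ≈ 477.703

∫_3^42 x·e^(−x/43) dx evaluates to 468.468.
½[f(3) + f(42)] = ½[2.79783 + 15.8145] = 9.30615.
Running total after boundary: 477.775.
k=1: B_{2}/(2)! × [f^{(1)}(42) − f^{(1)}(3)] = 1/12 × (0.00875663 − 0.867545) = -0.0715657.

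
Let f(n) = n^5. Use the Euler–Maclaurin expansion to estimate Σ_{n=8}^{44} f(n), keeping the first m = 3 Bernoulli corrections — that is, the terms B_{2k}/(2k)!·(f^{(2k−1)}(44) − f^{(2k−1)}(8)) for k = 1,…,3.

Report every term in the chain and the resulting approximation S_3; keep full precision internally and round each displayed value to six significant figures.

S_3 ≈ 1.29338e+09

Integral: ∫_8^44 x^5 dx = 1.20934e+09.
½[f(8) + f(44)] = ½[32768.0 + 1.64916e+08] = 8.24745e+07.
Integral + boundary = 1.29182e+09.
Correction k=1: B_{2}/2! · (f^{(1)}(44) − f^{(1)}(8)) = 1/12 · (1.87405e+07 − 20480.0) = 1.56000e+06.
Partial sum through k=1: 1.29338e+09.
Correction k=2: B_{4}/4! · (f^{(3)}(44) − f^{(3)}(8)) = −1/720 · (116160 − 3840.00) = -156.000.
Partial sum through k=2: 1.29338e+09.
Correction k=3: B_{6}/6! · (f^{(5)}(44) − f^{(5)}(8)) = 1/30240 · (120.000 − 120.000) = 0.00000.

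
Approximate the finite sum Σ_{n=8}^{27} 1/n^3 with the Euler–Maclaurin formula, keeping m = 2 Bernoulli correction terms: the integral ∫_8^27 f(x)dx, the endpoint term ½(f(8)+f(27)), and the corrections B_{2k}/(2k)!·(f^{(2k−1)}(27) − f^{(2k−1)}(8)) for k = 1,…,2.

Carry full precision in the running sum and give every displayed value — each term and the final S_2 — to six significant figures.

∫_8^27 1/x^3 dx evaluates to 0.00712663.
Boundary: ½(f(8) + f(27)) = ½(0.00195312 + 5.08053e-05) = 0.00100197.
Running total after boundary: 0.00812859.
Correction k=1: B_{2}/2! · (f^{(1)}(27) − f^{(1)}(8)) = 1/12 · (-5.64503e-06 − (-0.000732422)) = 6.05647e-05.
Running total after k=1: 0.00818916.
Correction k=2: B_{4}/4! · (f^{(3)}(27) − f^{(3)}(8)) = −1/720 · (-1.54870e-07 − (-0.000228882)) = -3.17676e-07.

S_2 ≈ 0.00818884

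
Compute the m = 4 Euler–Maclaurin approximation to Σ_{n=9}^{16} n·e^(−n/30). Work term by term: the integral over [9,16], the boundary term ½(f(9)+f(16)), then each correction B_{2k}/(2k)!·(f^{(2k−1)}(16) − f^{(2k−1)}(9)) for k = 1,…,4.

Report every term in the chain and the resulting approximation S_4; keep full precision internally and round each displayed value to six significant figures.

Integral: ∫_9^16 x·e^(−x/30) dx = 57.1855.
½[f(9) + f(16)] = ½[6.66736 + 9.38634] = 8.02685.
So far: 65.2124.
Correction k=1: B_{2}/2! · (f^{(1)}(16) − f^{(1)}(9)) = 1/12 · (0.273768 − 0.518573) = -0.0204004.
Running total after k=1: 65.1920.
Correction k=2: B_{4}/4! · (f^{(3)}(16) − f^{(3)}(9)) = −1/720 · (0.00160785 − 0.00222245) = 8.53624e-07.
Running total after k=2: 65.1920.
Correction k=3: B_{6}/6! · (f^{(5)}(16) − f^{(5)}(9)) = 1/30240 · (3.23500e-06 − 4.29857e-06) = -3.51710e-11.
Running total after k=3: 65.1920.
Correction k=4: B_{8}/8! · (f^{(7)}(16) − f^{(7)}(9)) = −1/1209600 · (5.20390e-09 − 6.80862e-09) = 1.32665e-15.

S_4 ≈ 65.1920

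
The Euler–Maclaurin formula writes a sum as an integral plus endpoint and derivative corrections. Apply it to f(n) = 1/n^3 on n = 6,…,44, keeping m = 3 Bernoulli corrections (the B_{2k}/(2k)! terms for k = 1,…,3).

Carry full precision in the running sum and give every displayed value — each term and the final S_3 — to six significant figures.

S_3 ≈ 0.0161424

The integral term ∫_6^44 1/x^3 dx = 0.0136306.
½[f(6) + f(44)] = ½[0.00462963 + 1.17393e-05] = 0.00232068.
Integral + boundary = 0.0159513.
Correction k=1: B_{2}/2! · (f^{(1)}(44) − f^{(1)}(6)) = 1/12 · (-8.00406e-07 − (-0.00231481)) = 0.000192835.
After k=1: 0.0161441.
Correction k=2: B_{4}/4! · (f^{(3)}(44) − f^{(3)}(6)) = −1/720 · (-8.26866e-09 − (-0.00128601)) = -1.78611e-06.
After k=2: 0.0161424.
Correction k=3: B_{6}/6! · (f^{(5)}(44) − f^{(5)}(6)) = 1/30240 · (-1.79382e-10 − (-0.00150034)) = 4.96145e-08.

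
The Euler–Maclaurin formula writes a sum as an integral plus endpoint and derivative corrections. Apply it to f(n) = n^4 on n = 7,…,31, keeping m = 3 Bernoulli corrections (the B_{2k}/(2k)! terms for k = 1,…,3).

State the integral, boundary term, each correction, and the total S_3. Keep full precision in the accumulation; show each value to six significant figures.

The integral term ∫_7^31 x^4 dx = 5.72247e+06.
½[f(7) + f(31)] = ½[2401.00 + 923521] = 462961.
Integral + boundary = 6.18543e+06.
k=1: B_{2}/(2)! × [f^{(1)}(31) − f^{(1)}(7)] = 1/12 × (119164 − 1372.00) = 9816.00.
After k=1: 6.19525e+06.
k=2: B_{4}/(4)! × [f^{(3)}(31) − f^{(3)}(7)] = −1/720 × (744.000 − 168.000) = -0.800000.
After k=2: 6.19524e+06.
k=3: B_{6}/(6)! × [f^{(5)}(31) − f^{(5)}(7)] = 1/30240 × (0.00000 − 0.00000) = 0.00000.

S_3 ≈ 6.19524e+06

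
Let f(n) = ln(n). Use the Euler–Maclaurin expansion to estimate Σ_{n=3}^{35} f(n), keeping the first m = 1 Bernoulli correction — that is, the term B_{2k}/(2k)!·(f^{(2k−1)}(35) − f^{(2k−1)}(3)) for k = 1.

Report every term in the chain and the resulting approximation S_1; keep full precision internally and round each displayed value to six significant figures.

S_1 ≈ 91.4429

∫_3^35 ln(x) dx evaluates to 89.1413.
Endpoint term: (f(3) + f(35))/2 = (1.09861 + 3.55535)/2 = 2.32698.
Integral + boundary = 91.4683.
Correction k=1: B_{2}/2! · (f^{(1)}(35) − f^{(1)}(3)) = 1/12 · (0.0285714 − 0.333333) = -0.0253968.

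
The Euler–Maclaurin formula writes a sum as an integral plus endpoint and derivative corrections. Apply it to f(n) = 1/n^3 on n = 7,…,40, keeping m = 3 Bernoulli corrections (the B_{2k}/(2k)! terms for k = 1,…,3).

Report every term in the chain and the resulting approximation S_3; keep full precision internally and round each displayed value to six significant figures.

S_3 ≈ 0.0114605

Integral: ∫_7^40 1/x^3 dx = 0.00989158.
½[f(7) + f(40)] = ½[0.00291545 + 1.56250e-05] = 0.00146554.
Integral + boundary = 0.0113571.
Correction k=1: B_{2}/2! · (f^{(1)}(40) − f^{(1)}(7)) = 1/12 · (-1.17187e-06 − (-0.00124948)) = 0.000104026.
After k=1: 0.0114611.
Correction k=2: B_{4}/4! · (f^{(3)}(40) − f^{(3)}(7)) = −1/720 · (-1.46484e-08 − (-0.000509992)) = -7.08301e-07.
After k=2: 0.0114604.
Correction k=3: B_{6}/6! · (f^{(5)}(40) − f^{(5)}(7)) = 1/30240 · (-3.84521e-10 − (-0.000437136)) = 1.44555e-08.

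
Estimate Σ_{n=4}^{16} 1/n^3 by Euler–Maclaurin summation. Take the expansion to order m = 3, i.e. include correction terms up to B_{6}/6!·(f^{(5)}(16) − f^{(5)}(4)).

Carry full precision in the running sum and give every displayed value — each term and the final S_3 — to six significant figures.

∫_4^16 1/x^3 dx evaluates to 0.0292969.
½[f(4) + f(16)] = ½[0.0156250 + 0.000244141] = 0.00793457.
So far: 0.0372314.
Correction k=1: B_{2}/2! · (f^{(1)}(16) − f^{(1)}(4)) = 1/12 · (-4.57764e-05 − (-0.0117188)) = 0.000972748.
After k=1: 0.0382042.
Correction k=2: B_{4}/4! · (f^{(3)}(16) − f^{(3)}(4)) = −1/720 · (-3.57628e-06 − (-0.0146484)) = -2.03401e-05.
After k=2: 0.0381839.
Correction k=3: B_{6}/6! · (f^{(5)}(16) − f^{(5)}(4)) = 1/30240 · (-5.86733e-07 − (-0.0384521)) = 1.27155e-06.

S_3 ≈ 0.0381851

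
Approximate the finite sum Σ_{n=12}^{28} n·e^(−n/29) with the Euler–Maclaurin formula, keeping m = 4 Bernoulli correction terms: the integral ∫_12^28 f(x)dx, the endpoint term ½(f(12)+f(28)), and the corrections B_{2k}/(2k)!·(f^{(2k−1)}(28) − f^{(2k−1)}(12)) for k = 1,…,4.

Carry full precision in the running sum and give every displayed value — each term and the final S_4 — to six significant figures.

S_4 ≈ 165.920

Integral: ∫_12^28 x·e^(−x/29) dx = 156.653.
Endpoint term: (f(12) + f(28))/2 = (7.93365 + 10.6620)/2 = 9.29783.
Integral + boundary = 165.951.
Order-1 term: 1/12 · (0.0131306 − 0.387563) = -0.0312027.
Partial sum through k=1: 165.920.
Order-2 term: −1/720 · (0.000921169 − 0.00203310) = 1.54435e-06.
Partial sum through k=2: 165.920.
Order-3 term: 1/30240 · (2.17209e-06 − 4.28700e-06) = -6.99377e-11.
Partial sum through k=3: 165.920.
Order-4 term: −1/1209600 · (3.86308e-09 − 7.32048e-09) = 2.85830e-15.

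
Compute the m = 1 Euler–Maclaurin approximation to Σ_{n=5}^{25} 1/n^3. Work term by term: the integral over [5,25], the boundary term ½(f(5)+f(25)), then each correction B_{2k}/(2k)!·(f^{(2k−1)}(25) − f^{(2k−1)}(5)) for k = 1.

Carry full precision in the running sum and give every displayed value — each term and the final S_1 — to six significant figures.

Integral: ∫_5^25 1/x^3 dx = 0.0192000.
Endpoint term: (f(5) + f(25))/2 = (0.00800000 + 6.40000e-05)/2 = 0.00403200.
Integral + boundary = 0.0232320.
Order-1 term: 1/12 · (-7.68000e-06 − (-0.00480000)) = 0.000399360.

S_1 ≈ 0.0236314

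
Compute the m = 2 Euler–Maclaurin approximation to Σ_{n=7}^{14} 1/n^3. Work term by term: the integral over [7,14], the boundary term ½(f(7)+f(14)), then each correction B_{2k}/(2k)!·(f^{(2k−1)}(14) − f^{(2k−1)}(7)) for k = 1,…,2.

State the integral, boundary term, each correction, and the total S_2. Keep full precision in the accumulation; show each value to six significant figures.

S_2 ≈ 0.00938992

The integral term ∫_7^14 1/x^3 dx = 0.00765306.
Boundary: ½(f(7) + f(14)) = ½(0.00291545 + 0.000364431) = 0.00163994.
Integral + boundary = 0.00929300.
Correction k=1: B_{2}/2! · (f^{(1)}(14) − f^{(1)}(7)) = 1/12 · (-7.80925e-05 − (-0.00124948)) = 9.76156e-05.
After k=1: 0.00939062.
Correction k=2: B_{4}/4! · (f^{(3)}(14) − f^{(3)}(7)) = −1/720 · (-7.96862e-06 − (-0.000509992)) = -6.97254e-07.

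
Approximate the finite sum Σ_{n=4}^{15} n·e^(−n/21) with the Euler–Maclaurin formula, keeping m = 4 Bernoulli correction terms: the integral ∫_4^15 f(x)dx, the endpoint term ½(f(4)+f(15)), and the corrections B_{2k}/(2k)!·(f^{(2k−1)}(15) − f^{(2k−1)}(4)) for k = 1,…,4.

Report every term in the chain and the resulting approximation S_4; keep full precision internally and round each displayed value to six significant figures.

S_4 ≈ 69.1340

Integral: ∫_4^15 x·e^(−x/21) dx = 63.8534.
½[f(4) + f(15)] = ½[3.30626 + 7.34312] = 5.32469.
So far: 69.1781.
k=1: B_{2}/(2)! × [f^{(1)}(15) − f^{(1)}(4)] = 1/12 × (0.139869 − 0.669124) = -0.0441046.
After k=1: 69.1339.
k=2: B_{4}/(4)! × [f^{(3)}(15) − f^{(3)}(4)] = −1/720 × (0.00253731 − 0.00526588) = 3.78969e-06.
After k=2: 69.1340.
k=3: B_{6}/(6)! × [f^{(5)}(15) − f^{(5)}(4)] = 1/30240 × (1.07879e-05 − 2.04410e-05) = -3.19217e-10.
After k=3: 69.1340.
k=4: B_{8}/(8)! × [f^{(7)}(15) − f^{(7)}(4)] = −1/1209600 × (3.58780e-08 − 6.56263e-08) = 2.45935e-14.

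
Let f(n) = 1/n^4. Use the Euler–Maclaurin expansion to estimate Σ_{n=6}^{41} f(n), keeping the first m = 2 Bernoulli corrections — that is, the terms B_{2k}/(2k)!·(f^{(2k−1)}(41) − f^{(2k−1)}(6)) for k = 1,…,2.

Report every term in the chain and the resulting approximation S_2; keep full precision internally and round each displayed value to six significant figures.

The integral term ∫_6^41 1/x^4 dx = 0.00153837.
Boundary: ½(f(6) + f(41)) = ½(0.000771605 + 3.53887e-07) = 0.000385979.
Integral + boundary = 0.00192435.
Order-1 term: 1/12 · (-3.45256e-08 − (-0.000514403)) = 4.28641e-05.
After k=1: 0.00196722.
Order-2 term: −1/720 · (-6.16161e-10 − (-0.000428669)) = -5.95373e-07.

S_2 ≈ 0.00196662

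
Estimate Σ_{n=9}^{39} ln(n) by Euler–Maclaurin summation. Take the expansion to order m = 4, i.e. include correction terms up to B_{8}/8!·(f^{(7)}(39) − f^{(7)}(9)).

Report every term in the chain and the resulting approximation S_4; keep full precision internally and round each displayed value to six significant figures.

∫_9^39 ln(x) dx evaluates to 93.1039.
½[f(9) + f(39)] = ½[2.19722 + 3.66356] = 2.93039.
So far: 96.0343.
Correction k=1: B_{2}/2! · (f^{(1)}(39) − f^{(1)}(9)) = 1/12 · (0.0256410 − 0.111111) = -0.00712251.
After k=1: 96.0272.
Correction k=2: B_{4}/4! · (f^{(3)}(39) − f^{(3)}(9)) = −1/720 · (3.37160e-05 − 0.00274348) = 3.76357e-06.
After k=2: 96.0272.
Correction k=3: B_{6}/6! · (f^{(5)}(39) − f^{(5)}(9)) = 1/30240 · (2.66004e-07 − 0.000406442) = -1.34317e-08.
After k=3: 96.0272.
Correction k=4: B_{8}/8! · (f^{(7)}(39) − f^{(7)}(9)) = −1/1209600 · (5.24663e-09 − 0.000150534) = 1.24445e-10.

S_4 ≈ 96.0272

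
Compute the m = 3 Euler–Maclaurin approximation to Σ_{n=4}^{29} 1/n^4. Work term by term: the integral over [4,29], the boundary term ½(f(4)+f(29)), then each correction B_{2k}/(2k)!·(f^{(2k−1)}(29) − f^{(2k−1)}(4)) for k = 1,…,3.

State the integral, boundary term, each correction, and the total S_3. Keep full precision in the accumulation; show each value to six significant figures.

Integral: ∫_4^29 1/x^4 dx = 0.00519467.
½[f(4) + f(29)] = ½[0.00390625 + 1.41387e-06] = 0.00195383.
So far: 0.00714850.
Correction k=1: B_{2}/2! · (f^{(1)}(29) − f^{(1)}(4)) = 1/12 · (-1.95016e-07 − (-0.00390625)) = 0.000325505.
Partial sum through k=1: 0.00747400.
Correction k=2: B_{4}/4! · (f^{(3)}(29) − f^{(3)}(4)) = −1/720 · (-6.95657e-09 − (-0.00732422)) = -1.01725e-05.
Partial sum through k=2: 0.00746383.
Correction k=3: B_{6}/6! · (f^{(5)}(29) − f^{(5)}(4)) = 1/30240 · (-4.63220e-10 − (-0.0256348)) = 8.47710e-07.

S_3 ≈ 0.00746468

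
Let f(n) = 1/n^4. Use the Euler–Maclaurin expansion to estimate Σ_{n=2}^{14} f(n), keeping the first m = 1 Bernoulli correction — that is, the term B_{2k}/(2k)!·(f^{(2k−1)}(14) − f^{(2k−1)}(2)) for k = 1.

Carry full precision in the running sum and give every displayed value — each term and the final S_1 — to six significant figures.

S_1 ≈ 0.0832243

The integral term ∫_2^14 1/x^4 dx = 0.0415452.
Boundary: ½(f(2) + f(14)) = ½(0.0625000 + 2.60308e-05) = 0.0312630.
Running total after boundary: 0.0728082.
Correction k=1: B_{2}/2! · (f^{(1)}(14) − f^{(1)}(2)) = 1/12 · (-7.43738e-06 − (-0.125000)) = 0.0104160.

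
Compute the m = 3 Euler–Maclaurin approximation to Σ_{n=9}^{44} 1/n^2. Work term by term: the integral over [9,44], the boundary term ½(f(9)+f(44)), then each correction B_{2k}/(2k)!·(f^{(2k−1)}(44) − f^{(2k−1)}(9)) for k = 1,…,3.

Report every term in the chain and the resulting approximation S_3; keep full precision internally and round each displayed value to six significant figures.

Integral: ∫_9^44 1/x^2 dx = 0.0883838.
½[f(9) + f(44)] = ½[0.0123457 + 0.000516529] = 0.00643110.
So far: 0.0948149.
Correction k=1: B_{2}/2! · (f^{(1)}(44) − f^{(1)}(9)) = 1/12 · (-2.34786e-05 − (-0.00274348)) = 0.000226667.
After k=1: 0.0950416.
Correction k=2: B_{4}/4! · (f^{(3)}(44) − f^{(3)}(9)) = −1/720 · (-1.45528e-07 − (-0.000406442)) = -5.64301e-07.
After k=2: 0.0950410.
Correction k=3: B_{6}/6! · (f^{(5)}(44) − f^{(5)}(9)) = 1/30240 · (-2.25509e-09 − (-0.000150534)) = 4.97791e-09.

S_3 ≈ 0.0950411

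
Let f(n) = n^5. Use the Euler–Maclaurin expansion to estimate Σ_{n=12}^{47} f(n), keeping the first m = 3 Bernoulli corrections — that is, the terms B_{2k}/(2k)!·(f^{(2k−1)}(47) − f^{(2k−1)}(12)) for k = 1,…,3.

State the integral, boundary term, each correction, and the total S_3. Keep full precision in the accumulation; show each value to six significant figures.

The integral term ∫_12^47 x^5 dx = 1.79604e+09.
½[f(12) + f(47)] = ½[248832 + 2.29345e+08] = 1.14797e+08.
So far: 1.91084e+09.
Order-1 term: 1/12 · (2.43984e+07 − 103680) = 2.02456e+06.
Partial sum through k=1: 1.91286e+09.
Order-2 term: −1/720 · (132540 − 8640.00) = -172.083.
Partial sum through k=2: 1.91286e+09.
Order-3 term: 1/30240 · (120.000 − 120.000) = 0.00000.

S_3 ≈ 1.91286e+09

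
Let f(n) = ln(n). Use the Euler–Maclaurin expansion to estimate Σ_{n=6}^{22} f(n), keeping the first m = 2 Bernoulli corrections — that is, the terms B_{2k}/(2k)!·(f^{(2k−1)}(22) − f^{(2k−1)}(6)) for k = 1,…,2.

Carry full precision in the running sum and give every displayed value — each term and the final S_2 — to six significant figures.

S_2 ≈ 43.6837

The integral term ∫_6^22 ln(x) dx = 41.2524.
½[f(6) + f(22)] = ½[1.79176 + 3.09104] = 2.44140.
So far: 43.6938.
Order-1 term: 1/12 · (0.0454545 − 0.166667) = -0.0101010.
After k=1: 43.6837.
Order-2 term: −1/720 · (0.000187829 − 0.00925926) = 1.25992e-05.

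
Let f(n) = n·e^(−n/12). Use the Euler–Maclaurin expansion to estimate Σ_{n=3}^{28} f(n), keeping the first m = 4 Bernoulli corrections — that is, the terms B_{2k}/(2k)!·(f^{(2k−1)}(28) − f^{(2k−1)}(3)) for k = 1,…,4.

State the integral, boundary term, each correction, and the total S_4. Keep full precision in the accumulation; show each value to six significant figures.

S_4 ≈ 96.1040

∫_3^28 x·e^(−x/12) dx evaluates to 93.6376.
Endpoint term: (f(3) + f(28))/2 = (2.33640 + 2.71522)/2 = 2.52581.
Running total after boundary: 96.1634.
Order-1 term: 1/12 · (-0.129296 − 0.584101) = -0.0594497.
After k=1: 96.1040.
Order-2 term: −1/720 · (0.000448944 − 0.0148729) = 2.00333e-05.
After k=2: 96.1040.
Order-3 term: 1/30240 · (1.24707e-05 − 0.000178400) = -5.48708e-09.
After k=3: 96.1040.
Order-4 term: −1/1209600 · (1.51553e-07 − 1.76053e-06) = 1.33017e-12.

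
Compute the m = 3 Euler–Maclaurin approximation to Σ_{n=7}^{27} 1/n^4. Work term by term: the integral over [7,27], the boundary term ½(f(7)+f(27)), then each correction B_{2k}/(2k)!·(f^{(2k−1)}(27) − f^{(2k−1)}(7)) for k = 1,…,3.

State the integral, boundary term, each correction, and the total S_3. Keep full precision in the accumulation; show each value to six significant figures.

The integral term ∫_7^27 1/x^4 dx = 0.000954882.
Endpoint term: (f(7) + f(27))/2 = (0.000416493 + 1.88168e-06)/2 = 0.000209187.
Integral + boundary = 0.00116407.
Order-1 term: 1/12 · (-2.78767e-07 − (-0.000237996)) = 1.98098e-05.
Partial sum through k=1: 0.00118388.
Order-2 term: −1/720 · (-1.14719e-08 − (-0.000145712)) = -2.02362e-07.
Partial sum through k=2: 0.00118368.
Order-3 term: 1/30240 · (-8.81242e-10 − (-0.000166528)) = 5.50684e-09.

S_3 ≈ 0.00118368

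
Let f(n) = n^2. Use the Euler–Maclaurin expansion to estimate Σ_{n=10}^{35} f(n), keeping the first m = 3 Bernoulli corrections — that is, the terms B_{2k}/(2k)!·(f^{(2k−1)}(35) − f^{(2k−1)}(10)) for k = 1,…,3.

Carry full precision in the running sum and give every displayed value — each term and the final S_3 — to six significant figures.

S_3 ≈ 14625.0

∫_10^35 x^2 dx evaluates to 13958.3.
½[f(10) + f(35)] = ½[100.000 + 1225.00] = 662.500.
Running total after boundary: 14620.8.
Correction k=1: B_{2}/2! · (f^{(1)}(35) − f^{(1)}(10)) = 1/12 · (70.0000 − 20.0000) = 4.16667.
Partial sum through k=1: 14625.0.
Correction k=2: B_{4}/4! · (f^{(3)}(35) − f^{(3)}(10)) = −1/720 · (0.00000 − 0.00000) = 0.00000.
Partial sum through k=2: 14625.0.
Correction k=3: B_{6}/6! · (f^{(5)}(35) − f^{(5)}(10)) = 1/30240 · (0.00000 − 0.00000) = 0.00000.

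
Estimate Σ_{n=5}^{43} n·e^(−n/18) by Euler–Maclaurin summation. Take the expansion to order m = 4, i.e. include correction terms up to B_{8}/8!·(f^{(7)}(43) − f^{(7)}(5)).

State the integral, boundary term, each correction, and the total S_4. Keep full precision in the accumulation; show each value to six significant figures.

Integral: ∫_5^43 x·e^(−x/18) dx = 212.869.
Boundary: ½(f(5) + f(43)) = ½(3.78733 + 3.94446) = 3.86589.
Running total after boundary: 216.735.
k=1: B_{2}/(2)! × [f^{(1)}(43) − f^{(1)}(5)] = 1/12 × (-0.127405 − 0.547058) = -0.0562053.
Partial sum through k=1: 216.679.
k=2: B_{4}/(4)! × [f^{(3)}(43) − f^{(3)}(5)] = −1/720 × (0.000173019 − 0.00636416) = 8.59881e-06.
Partial sum through k=2: 216.679.
k=3: B_{6}/(6)! × [f^{(5)}(43) − f^{(5)}(5)] = 1/30240 × (2.28168e-06 − 3.40737e-05) = -1.05132e-09.
Partial sum through k=3: 216.679.
k=4: B_{8}/(8)! × [f^{(7)}(43) − f^{(7)}(5)] = −1/1209600 × (1.24362e-08 − 1.49706e-07) = 1.13484e-13.

S_4 ≈ 216.679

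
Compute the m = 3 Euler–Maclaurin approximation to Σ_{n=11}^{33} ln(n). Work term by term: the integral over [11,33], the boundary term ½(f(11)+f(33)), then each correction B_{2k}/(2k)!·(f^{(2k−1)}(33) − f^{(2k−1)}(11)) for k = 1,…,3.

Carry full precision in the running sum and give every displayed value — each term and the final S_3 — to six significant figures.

The integral term ∫_11^33 ln(x) dx = 67.0079.
Endpoint term: (f(11) + f(33))/2 = (2.39790 + 3.49651)/2 = 2.94720.
So far: 69.9551.
Order-1 term: 1/12 · (0.0303030 − 0.0909091) = -0.00505051.
Partial sum through k=1: 69.9501.
Order-2 term: −1/720 · (5.56529e-05 − 0.00150263) = 2.00969e-06.
Partial sum through k=2: 69.9501.
Order-3 term: 1/30240 · (6.13256e-07 − 0.000149021) = -4.90767e-09.

S_3 ≈ 69.9501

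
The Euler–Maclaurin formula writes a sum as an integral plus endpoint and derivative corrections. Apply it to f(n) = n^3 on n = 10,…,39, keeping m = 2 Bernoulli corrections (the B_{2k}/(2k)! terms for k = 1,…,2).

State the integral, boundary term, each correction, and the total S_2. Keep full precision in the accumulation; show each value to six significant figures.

S_2 ≈ 606375

The integral term ∫_10^39 x^3 dx = 575860.
Boundary: ½(f(10) + f(39)) = ½(1000.00 + 59319.0) = 30159.5.
Integral + boundary = 606020.
Correction k=1: B_{2}/2! · (f^{(1)}(39) − f^{(1)}(10)) = 1/12 · (4563.00 − 300.000) = 355.250.
Running total after k=1: 606375.
Correction k=2: B_{4}/4! · (f^{(3)}(39) − f^{(3)}(10)) = −1/720 · (6.00000 − 6.00000) = 0.00000.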